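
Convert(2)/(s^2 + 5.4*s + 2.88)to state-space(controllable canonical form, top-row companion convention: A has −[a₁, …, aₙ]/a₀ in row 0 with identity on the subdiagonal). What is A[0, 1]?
Reachable canonical form for den = s^2 + 5.4*s + 2.88: top row of A = -[a₁,a₂,...,aₙ]/a₀, ones on the subdiagonal, zeros elsewhere.
A = [[-5.4, -2.88], [1, 0]].
A[0,1] = -2.88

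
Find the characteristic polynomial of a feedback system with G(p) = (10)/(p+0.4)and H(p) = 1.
Characteristic poly = G_den * H_den + G_num * H_num = (p + 0.4) + (10) = p + 10.4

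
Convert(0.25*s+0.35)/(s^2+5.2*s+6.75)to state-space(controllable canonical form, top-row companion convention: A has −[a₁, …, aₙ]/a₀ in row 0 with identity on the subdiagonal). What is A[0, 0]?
Reachable canonical form for den = s^2 + 5.2*s + 6.75: top row of A = -[a₁,a₂,...,aₙ]/a₀, ones on the subdiagonal, zeros elsewhere.
A = [[-5.2, -6.75], [1, 0]].
A[0,0] = -5.2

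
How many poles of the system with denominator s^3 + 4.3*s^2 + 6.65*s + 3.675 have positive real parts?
s^3 + 4.3*s^2 + 6.65*s + 3.675 = (s + 1.5)(s^2 + 2.8*s + 2.45). Poles: -1.4 + 0.7j, -1.4 - 0.7j, -1.5. RHP poles (Re>0): 0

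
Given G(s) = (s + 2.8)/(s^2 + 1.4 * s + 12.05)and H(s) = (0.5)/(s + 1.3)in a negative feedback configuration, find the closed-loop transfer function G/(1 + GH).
Closed-loop T = G/(1+GH).
Numerator: G_num * H_den = s^2 + 4.1*s + 3.64.
Denominator: G_den * H_den + G_num * H_num = (s^3 + 2.7*s^2 + 13.87*s + 15.665) + (0.5*s + 1.4) = s^3 + 2.7*s^2 + 14.37*s + 17.065.
T(s) = (s^2 + 4.1*s + 3.64)/(s^3 + 2.7*s^2 + 14.37*s + 17.065)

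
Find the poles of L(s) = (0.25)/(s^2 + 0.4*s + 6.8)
Set denominator = 0: s^2 + 0.4*s + 6.8 = 0 → Poles: -0.2 + 2.6j, -0.2 - 2.6j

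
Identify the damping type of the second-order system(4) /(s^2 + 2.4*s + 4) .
Standard form: ωn²/(s²+2ζωn·s+ωn²) gives ωn=2, ζ=0.6.
Underdamped (ζ = 0.6 < 1)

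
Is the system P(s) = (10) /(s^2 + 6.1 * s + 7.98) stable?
Denominator: s^2 + 6.1*s + 7.98 = (s + 1.9)(s + 4.2). Poles: -1.9, -4.2. All Re(p)<0: Yes (stable)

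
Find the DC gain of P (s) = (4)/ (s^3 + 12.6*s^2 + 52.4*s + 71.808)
DC gain = P(0) = num(0)/den(0) = 4/71.808 = 0.0557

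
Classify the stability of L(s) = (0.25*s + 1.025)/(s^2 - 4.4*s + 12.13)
Denominator: s^2 - 4.4*s + 12.13. Poles: 2.2 + 2.7j, 2.2 - 2.7j. Unstable (2 pole(s) in RHP)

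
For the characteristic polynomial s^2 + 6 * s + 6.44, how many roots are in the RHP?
s^2 + 6*s + 6.44 = (s + 1.4)(s + 4.6). Poles: -1.4, -4.6. RHP poles (Re>0): 0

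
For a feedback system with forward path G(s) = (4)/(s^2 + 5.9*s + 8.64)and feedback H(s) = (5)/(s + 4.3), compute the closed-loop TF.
Closed-loop T = G/(1+GH).
Numerator: G_num * H_den = 4*s + 17.2.
Denominator: G_den * H_den + G_num * H_num = (s^3 + 10.2*s^2 + 34.01*s + 37.152) + (20) = s^3 + 10.2*s^2 + 34.01*s + 57.152.
T(s) = (4*s + 17.2)/(s^3 + 10.2*s^2 + 34.01*s + 57.152)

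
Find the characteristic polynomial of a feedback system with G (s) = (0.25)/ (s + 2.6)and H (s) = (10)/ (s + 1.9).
Characteristic poly = G_den * H_den + G_num * H_num = (s^2 + 4.5*s + 4.94) + (2.5) = s^2 + 4.5*s + 7.44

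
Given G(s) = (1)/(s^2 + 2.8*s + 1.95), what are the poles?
Set denominator = 0: s^2 + 2.8*s + 1.95 = (s + 1.3)(s + 1.5) = 0 → Poles: -1.3, -1.5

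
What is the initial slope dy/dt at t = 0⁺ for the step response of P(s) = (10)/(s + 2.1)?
IVT: y'(0⁺) = lim_{s→∞} s²·Y(s) = lim_{s→∞} s·P(s).
deg(num) = 0, deg(den) = 1, relative degree = 1, so s·P(s) → (leading num)/(leading den) = 10/1 = 10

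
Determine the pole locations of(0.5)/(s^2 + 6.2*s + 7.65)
Set denominator = 0: s^2 + 6.2*s + 7.65 = (s + 4.5)(s + 1.7) = 0 → Poles: -1.7, -4.5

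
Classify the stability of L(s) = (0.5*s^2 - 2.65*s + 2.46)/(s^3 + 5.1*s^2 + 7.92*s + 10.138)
Denominator: s^3 + 5.1*s^2 + 7.92*s + 10.138 = (s + 3.7)(s^2 + 1.4*s + 2.74). Poles: -0.7 + 1.5j, -0.7 - 1.5j, -3.7. Stable (all poles in LHP)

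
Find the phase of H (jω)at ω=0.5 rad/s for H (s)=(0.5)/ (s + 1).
Substitute s = j*0.5: H(j0.5) = 0.4 - 0.2j.
∠H(j0.5) = atan2(Im, Re) = atan2(-0.2, 0.4) = -26.57°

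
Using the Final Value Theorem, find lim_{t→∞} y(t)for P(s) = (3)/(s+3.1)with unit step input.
FVT: lim_{t→∞} y(t) = lim_{s→0} s*Y(s) where Y(s) = P(s)/s.
= lim_{s→0} P(s) = P(0) = num(0)/den(0) = 3/3.1 = 0.9677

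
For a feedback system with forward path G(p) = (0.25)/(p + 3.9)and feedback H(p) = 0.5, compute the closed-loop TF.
Closed-loop T = G/(1+GH).
Numerator: G_num * H_den = 0.25.
Denominator: G_den * H_den + G_num * H_num = (p + 3.9) + (0.125) = p + 4.025.
T(p) = (0.25)/(p + 4.025)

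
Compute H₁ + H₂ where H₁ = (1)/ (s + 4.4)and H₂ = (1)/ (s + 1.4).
Parallel: H = H₁ + H₂ = (n₁·d₂ + n₂·d₁)/(d₁·d₂).
n₁·d₂ = s + 1.4. n₂·d₁ = s + 4.4. Sum = 2*s + 5.8. d₁·d₂ = s^2 + 5.8*s + 6.16.
H(s) = (2*s + 5.8)/(s^2 + 5.8*s + 6.16)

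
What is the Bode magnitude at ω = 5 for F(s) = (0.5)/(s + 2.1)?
Substitute s = j*5: F(j5) = 0.0357021 - 0.0850051j.
|F(j5)| = sqrt(Re² + Im²) = 0.0922.
20*log₁₀(0.0922) = -20.71 dB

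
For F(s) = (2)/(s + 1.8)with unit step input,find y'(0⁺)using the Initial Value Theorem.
IVT: y'(0⁺) = lim_{s→∞} s²·Y(s) = lim_{s→∞} s·F(s).
deg(num) = 0, deg(den) = 1, relative degree = 1, so s·F(s) → (leading num)/(leading den) = 2/1 = 2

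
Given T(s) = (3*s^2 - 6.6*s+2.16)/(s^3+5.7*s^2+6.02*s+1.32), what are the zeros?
Set numerator = 0: 3*s^2 - 6.6*s + 2.16 = 3*(s - 1.8)(s - 0.4) = 0 → Zeros: 0.4, 1.8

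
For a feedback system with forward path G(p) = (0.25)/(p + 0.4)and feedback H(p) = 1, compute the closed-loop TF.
Closed-loop T = G/(1+GH).
Numerator: G_num * H_den = 0.25.
Denominator: G_den * H_den + G_num * H_num = (p + 0.4) + (0.25) = p + 0.65.
T(p) = (0.25)/(p + 0.65)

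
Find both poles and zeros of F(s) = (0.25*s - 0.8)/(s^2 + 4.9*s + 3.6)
Set denominator = 0: s^2 + 4.9*s + 3.6 = (s + 0.9)(s + 4) = 0 → Poles: -0.9, -4
Set numerator = 0: 0.25*s - 0.8 = 0 → Zeros: 3.2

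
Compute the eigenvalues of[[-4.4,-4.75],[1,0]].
Eigenvalues solve det(λI - A) = 0.
Characteristic polynomial: λ^2 + 4.4*λ + 4.75 = 0.
Factor: (λ + 1.9)(λ + 2.5) = 0.
Roots: -1.9, -2.5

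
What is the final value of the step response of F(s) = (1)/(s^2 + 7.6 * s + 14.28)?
FVT: lim_{t→∞} y(t) = lim_{s→0} s*Y(s) where Y(s) = F(s)/s.
= lim_{s→0} F(s) = F(0) = num(0)/den(0) = 1/14.28 = 0.07003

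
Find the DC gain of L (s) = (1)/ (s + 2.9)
DC gain = L(0) = num(0)/den(0) = 1/2.9 = 0.3448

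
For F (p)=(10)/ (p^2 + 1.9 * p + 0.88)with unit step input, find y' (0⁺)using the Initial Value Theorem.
IVT: y'(0⁺) = lim_{p→∞} p²·Y(p) = lim_{p→∞} p·F(p).
deg(num) = 0, deg(den) = 2, relative degree = 2 ≥ 2, so p·F(p) → 0. Initial slope = 0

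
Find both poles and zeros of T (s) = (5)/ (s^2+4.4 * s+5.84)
Set denominator = 0: s^2 + 4.4*s + 5.84 = 0 → Poles: -2.2 + 1j, -2.2 - 1j
Numerator is a nonzero constant (5) → Zeros: none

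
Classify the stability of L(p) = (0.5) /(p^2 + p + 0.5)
Denominator: p^2 + p + 0.5. Poles: -0.5 + 0.5j, -0.5 - 0.5j. Stable (all poles in LHP)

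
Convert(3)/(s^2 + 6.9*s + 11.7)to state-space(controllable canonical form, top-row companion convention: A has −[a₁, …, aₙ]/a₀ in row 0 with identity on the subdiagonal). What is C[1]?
Reachable canonical form: C = numerator coefficients (right-aligned, zero-padded to length n).
num = 3, C = [[0, 3]].
C[1] = 3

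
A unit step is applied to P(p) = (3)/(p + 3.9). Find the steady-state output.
FVT: lim_{t→∞} y(t) = lim_{p→0} p*Y(p) where Y(p) = P(p)/p.
= lim_{p→0} P(p) = P(0) = num(0)/den(0) = 3/3.9 = 0.7692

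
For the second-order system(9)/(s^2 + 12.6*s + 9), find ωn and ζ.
Standard form: ωn²/(s²+2ζωn·s+ωn²).
const=9=ωn² → ωn=3, s coeff=12.6=2ζωn → ζ=2.1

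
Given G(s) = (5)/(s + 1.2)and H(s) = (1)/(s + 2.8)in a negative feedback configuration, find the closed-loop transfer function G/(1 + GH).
Closed-loop T = G/(1+GH).
Numerator: G_num * H_den = 5*s + 14.
Denominator: G_den * H_den + G_num * H_num = (s^2 + 4*s + 3.36) + (5) = s^2 + 4*s + 8.36.
T(s) = (5*s + 14)/(s^2 + 4*s + 8.36)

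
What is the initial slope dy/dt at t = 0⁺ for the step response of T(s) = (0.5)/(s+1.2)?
IVT: y'(0⁺) = lim_{s→∞} s²·Y(s) = lim_{s→∞} s·T(s).
deg(num) = 0, deg(den) = 1, relative degree = 1, so s·T(s) → (leading num)/(leading den) = 0.5/1 = 0.5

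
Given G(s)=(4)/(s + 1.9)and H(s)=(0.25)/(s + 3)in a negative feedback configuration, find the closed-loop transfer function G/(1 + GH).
Closed-loop T = G/(1+GH).
Numerator: G_num * H_den = 4*s + 12.
Denominator: G_den * H_den + G_num * H_num = (s^2 + 4.9*s + 5.7) + (1) = s^2 + 4.9*s + 6.7.
T(s) = (4*s + 12)/(s^2 + 4.9*s + 6.7)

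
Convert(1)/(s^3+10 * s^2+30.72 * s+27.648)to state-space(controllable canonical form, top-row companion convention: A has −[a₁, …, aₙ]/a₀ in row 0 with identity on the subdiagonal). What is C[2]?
Reachable canonical form: C = numerator coefficients (right-aligned, zero-padded to length n).
num = 1, C = [[0, 0, 1]].
C[2] = 1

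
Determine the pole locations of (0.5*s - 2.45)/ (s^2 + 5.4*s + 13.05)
Set denominator = 0: s^2 + 5.4*s + 13.05 = 0 → Poles: -2.7 + 2.4j, -2.7 - 2.4j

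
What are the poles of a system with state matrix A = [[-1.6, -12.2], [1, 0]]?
Eigenvalues solve det(λI - A) = 0.
Characteristic polynomial: λ^2 + 1.6*λ + 12.2 = 0.
Roots: -0.8 + 3.4j, -0.8 - 3.4j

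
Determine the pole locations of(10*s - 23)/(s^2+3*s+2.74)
Set denominator = 0: s^2 + 3*s + 2.74 = 0 → Poles: -1.5 + 0.7j, -1.5 - 0.7j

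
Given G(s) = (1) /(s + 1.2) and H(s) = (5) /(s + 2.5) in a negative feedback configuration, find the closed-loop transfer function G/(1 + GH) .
Closed-loop T = G/(1+GH).
Numerator: G_num * H_den = s + 2.5.
Denominator: G_den * H_den + G_num * H_num = (s^2 + 3.7*s + 3) + (5) = s^2 + 3.7*s + 8.
T(s) = (s + 2.5)/(s^2 + 3.7*s + 8)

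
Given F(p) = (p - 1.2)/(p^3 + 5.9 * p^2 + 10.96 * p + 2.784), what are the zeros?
Set numerator = 0: p - 1.2 = 0 → Zeros: 1.2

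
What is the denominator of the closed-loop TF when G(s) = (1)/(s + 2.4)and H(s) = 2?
Characteristic poly = G_den * H_den + G_num * H_num = (s + 2.4) + (2) = s + 4.4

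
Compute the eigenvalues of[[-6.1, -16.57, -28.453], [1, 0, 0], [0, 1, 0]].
Eigenvalues solve det(λI - A) = 0.
Characteristic polynomial: λ^3 + 6.1*λ^2 + 16.57*λ + 28.453 = 0.
Factor: (λ + 3.7)(λ^2 + 2.4*λ + 7.69) = 0.
Roots: -1.2 + 2.5j, -1.2 - 2.5j, -3.7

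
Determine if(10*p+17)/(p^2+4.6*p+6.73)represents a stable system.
Denominator: p^2 + 4.6*p + 6.73. Poles: -2.3 + 1.2j, -2.3 - 1.2j. All Re(p)<0: Yes (stable)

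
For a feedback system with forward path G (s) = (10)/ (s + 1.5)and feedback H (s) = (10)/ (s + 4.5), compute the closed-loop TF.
Closed-loop T = G/(1+GH).
Numerator: G_num * H_den = 10*s + 45.
Denominator: G_den * H_den + G_num * H_num = (s^2 + 6*s + 6.75) + (100) = s^2 + 6*s + 106.75.
T(s) = (10*s + 45)/(s^2 + 6*s + 106.75)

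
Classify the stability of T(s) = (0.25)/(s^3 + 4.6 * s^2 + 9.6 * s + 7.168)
Denominator: s^3 + 4.6*s^2 + 9.6*s + 7.168 = (s + 1.4)(s^2 + 3.2*s + 5.12). Poles: -1.4, -1.6 + 1.6j, -1.6 - 1.6j. Stable (all poles in LHP)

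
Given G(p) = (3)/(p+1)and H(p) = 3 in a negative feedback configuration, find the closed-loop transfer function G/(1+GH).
Closed-loop T = G/(1+GH).
Numerator: G_num * H_den = 3.
Denominator: G_den * H_den + G_num * H_num = (p + 1) + (9) = p + 10.
T(p) = (3)/(p + 10)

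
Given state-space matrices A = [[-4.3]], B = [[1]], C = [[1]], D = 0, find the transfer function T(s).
T(s) = C(sI - A)⁻¹B + D.
Characteristic polynomial det(sI - A) = s + 4.3.
Numerator from C·adj(sI-A)·B + D·det(sI-A) = 1.
T(s) = (1)/(s + 4.3)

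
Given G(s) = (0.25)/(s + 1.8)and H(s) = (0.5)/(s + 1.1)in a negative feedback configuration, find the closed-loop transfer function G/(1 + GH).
Closed-loop T = G/(1+GH).
Numerator: G_num * H_den = 0.25*s + 0.275.
Denominator: G_den * H_den + G_num * H_num = (s^2 + 2.9*s + 1.98) + (0.125) = s^2 + 2.9*s + 2.105.
T(s) = (0.25*s + 0.275)/(s^2 + 2.9*s + 2.105)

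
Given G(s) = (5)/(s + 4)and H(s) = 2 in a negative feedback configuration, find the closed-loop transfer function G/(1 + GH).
Closed-loop T = G/(1+GH).
Numerator: G_num * H_den = 5.
Denominator: G_den * H_den + G_num * H_num = (s + 4) + (10) = s + 14.
T(s) = (5)/(s + 14)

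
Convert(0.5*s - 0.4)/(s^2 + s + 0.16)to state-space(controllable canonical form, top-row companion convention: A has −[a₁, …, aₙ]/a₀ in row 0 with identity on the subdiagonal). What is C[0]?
Reachable canonical form: C = numerator coefficients (right-aligned, zero-padded to length n).
num = 0.5*s - 0.4, C = [[0.5, -0.4]].
C[0] = 0.5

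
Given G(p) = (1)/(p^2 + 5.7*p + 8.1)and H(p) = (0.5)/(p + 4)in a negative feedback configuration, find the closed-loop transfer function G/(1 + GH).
Closed-loop T = G/(1+GH).
Numerator: G_num * H_den = p + 4.
Denominator: G_den * H_den + G_num * H_num = (p^3 + 9.7*p^2 + 30.9*p + 32.4) + (0.5) = p^3 + 9.7*p^2 + 30.9*p + 32.9.
T(p) = (p + 4)/(p^3 + 9.7*p^2 + 30.9*p + 32.9)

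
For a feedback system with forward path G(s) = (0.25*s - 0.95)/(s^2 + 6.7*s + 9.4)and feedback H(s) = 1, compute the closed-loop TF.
Closed-loop T = G/(1+GH).
Numerator: G_num * H_den = 0.25*s - 0.95.
Denominator: G_den * H_den + G_num * H_num = (s^2 + 6.7*s + 9.4) + (0.25*s - 0.95) = s^2 + 6.95*s + 8.45.
T(s) = (0.25*s - 0.95)/(s^2 + 6.95*s + 8.45)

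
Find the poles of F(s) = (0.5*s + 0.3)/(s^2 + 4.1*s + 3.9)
Set denominator = 0: s^2 + 4.1*s + 3.9 = (s + 2.6)(s + 1.5) = 0 → Poles: -1.5, -2.6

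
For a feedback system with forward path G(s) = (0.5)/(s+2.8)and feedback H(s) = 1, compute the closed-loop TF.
Closed-loop T = G/(1+GH).
Numerator: G_num * H_den = 0.5.
Denominator: G_den * H_den + G_num * H_num = (s + 2.8) + (0.5) = s + 3.3.
T(s) = (0.5)/(s + 3.3)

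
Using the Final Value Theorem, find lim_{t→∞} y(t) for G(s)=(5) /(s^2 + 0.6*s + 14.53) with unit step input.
FVT: lim_{t→∞} y(t) = lim_{s→0} s*Y(s) where Y(s) = G(s)/s.
= lim_{s→0} G(s) = G(0) = num(0)/den(0) = 5/14.53 = 0.3441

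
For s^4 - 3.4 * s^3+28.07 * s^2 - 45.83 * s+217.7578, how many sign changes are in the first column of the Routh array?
Routh array:
s^4: [1, 28.07, 217.7578]; s^3: [-3.4, -45.83]; s^2: [14.5906, 217.7578]; s^1: [4.91343]; s^0: [217.7578]
First column: [1, -3.4, 14.5906, 4.91343, 217.7578]. Sign changes = 2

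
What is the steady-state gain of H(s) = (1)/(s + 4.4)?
DC gain = H(0) = num(0)/den(0) = 1/4.4 = 0.2273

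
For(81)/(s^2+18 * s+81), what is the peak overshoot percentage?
Standard form: ωn²/(s²+2ζωn·s+ωn²) → ωn = 9, ζ = 1.
ζ ≥ 1, so the response is non-oscillatory: peak overshoot = 0%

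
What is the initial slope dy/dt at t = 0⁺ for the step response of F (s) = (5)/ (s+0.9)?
IVT: y'(0⁺) = lim_{s→∞} s²·Y(s) = lim_{s→∞} s·F(s).
deg(num) = 0, deg(den) = 1, relative degree = 1, so s·F(s) → (leading num)/(leading den) = 5/1 = 5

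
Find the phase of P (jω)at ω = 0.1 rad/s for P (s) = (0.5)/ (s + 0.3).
Substitute s = j*0.1: P(j0.1) = 1.5 - 0.5j.
∠P(j0.1) = atan2(Im, Re) = atan2(-0.5, 1.5) = -18.43°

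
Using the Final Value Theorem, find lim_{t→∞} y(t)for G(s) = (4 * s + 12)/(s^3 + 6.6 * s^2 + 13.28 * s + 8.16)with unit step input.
FVT: lim_{t→∞} y(t) = lim_{s→0} s*Y(s) where Y(s) = G(s)/s.
= lim_{s→0} G(s) = G(0) = num(0)/den(0) = 12/8.16 = 1.471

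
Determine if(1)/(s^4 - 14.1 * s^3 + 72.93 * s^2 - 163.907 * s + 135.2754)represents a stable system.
Denominator: s^4 - 14.1*s^3 + 72.93*s^2 - 163.907*s + 135.2754 = (s - 4.7)(s - 2.6)(s - 2.7)(s - 4.1). Poles: 2.6, 2.7, 4.1, 4.7. All Re(p)<0: No (unstable)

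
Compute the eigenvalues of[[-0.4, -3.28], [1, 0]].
Eigenvalues solve det(λI - A) = 0.
Characteristic polynomial: λ^2 + 0.4*λ + 3.28 = 0.
Roots: -0.2 + 1.8j, -0.2 - 1.8j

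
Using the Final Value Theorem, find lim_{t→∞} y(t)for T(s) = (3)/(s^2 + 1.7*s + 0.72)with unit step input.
FVT: lim_{t→∞} y(t) = lim_{s→0} s*Y(s) where Y(s) = T(s)/s.
= lim_{s→0} T(s) = T(0) = num(0)/den(0) = 3/0.72 = 4.167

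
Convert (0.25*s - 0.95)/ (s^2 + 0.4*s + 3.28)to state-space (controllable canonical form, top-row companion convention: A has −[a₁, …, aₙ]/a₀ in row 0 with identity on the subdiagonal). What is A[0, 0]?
Reachable canonical form for den = s^2 + 0.4*s + 3.28: top row of A = -[a₁,a₂,...,aₙ]/a₀, ones on the subdiagonal, zeros elsewhere.
A = [[-0.4, -3.28], [1, 0]].
A[0,0] = -0.4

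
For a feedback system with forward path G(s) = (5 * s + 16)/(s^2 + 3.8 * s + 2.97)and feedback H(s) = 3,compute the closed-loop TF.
Closed-loop T = G/(1+GH).
Numerator: G_num * H_den = 5*s + 16.
Denominator: G_den * H_den + G_num * H_num = (s^2 + 3.8*s + 2.97) + (15*s + 48) = s^2 + 18.8*s + 50.97.
T(s) = (5*s + 16)/(s^2 + 18.8*s + 50.97)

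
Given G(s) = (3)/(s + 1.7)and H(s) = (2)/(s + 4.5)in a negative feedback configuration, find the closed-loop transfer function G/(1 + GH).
Closed-loop T = G/(1+GH).
Numerator: G_num * H_den = 3*s + 13.5.
Denominator: G_den * H_den + G_num * H_num = (s^2 + 6.2*s + 7.65) + (6) = s^2 + 6.2*s + 13.65.
T(s) = (3*s + 13.5)/(s^2 + 6.2*s + 13.65)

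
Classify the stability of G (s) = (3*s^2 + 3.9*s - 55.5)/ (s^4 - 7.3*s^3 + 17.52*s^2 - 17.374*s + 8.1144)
Denominator: s^4 - 7.3*s^3 + 17.52*s^2 - 17.374*s + 8.1144 = (s - 2.3)(s - 3.6)(s^2 - 1.4*s + 0.98). Poles: 0.7 + 0.7j, 0.7 - 0.7j, 2.3, 3.6. Unstable (4 pole(s) in RHP)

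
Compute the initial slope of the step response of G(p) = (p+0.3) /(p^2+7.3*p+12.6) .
IVT: y'(0⁺) = lim_{p→∞} p²·Y(p) = lim_{p→∞} p·G(p).
deg(num) = 1, deg(den) = 2, relative degree = 1, so p·G(p) → (leading num)/(leading den) = 1/1 = 1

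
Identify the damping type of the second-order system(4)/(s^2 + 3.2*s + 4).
Standard form: ωn²/(s²+2ζωn·s+ωn²) gives ωn=2, ζ=0.8.
Underdamped (ζ = 0.8 < 1)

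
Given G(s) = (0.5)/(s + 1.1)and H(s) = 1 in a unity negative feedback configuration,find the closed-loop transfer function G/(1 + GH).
Closed-loop T = G/(1+GH).
Numerator: G_num * H_den = 0.5.
Denominator: G_den * H_den + G_num * H_num = (s + 1.1) + (0.5) = s + 1.6.
T(s) = (0.5)/(s + 1.6)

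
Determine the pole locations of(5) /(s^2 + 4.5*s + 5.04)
Set denominator = 0: s^2 + 4.5*s + 5.04 = (s + 2.1)(s + 2.4) = 0 → Poles: -2.1, -2.4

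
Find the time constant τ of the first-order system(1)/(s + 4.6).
First-order system: τ = -1/pole. Pole = -4.6. τ = -1/(-4.6) = 0.2174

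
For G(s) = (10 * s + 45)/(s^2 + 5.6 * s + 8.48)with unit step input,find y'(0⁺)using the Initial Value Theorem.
IVT: y'(0⁺) = lim_{s→∞} s²·Y(s) = lim_{s→∞} s·G(s).
deg(num) = 1, deg(den) = 2, relative degree = 1, so s·G(s) → (leading num)/(leading den) = 10/1 = 10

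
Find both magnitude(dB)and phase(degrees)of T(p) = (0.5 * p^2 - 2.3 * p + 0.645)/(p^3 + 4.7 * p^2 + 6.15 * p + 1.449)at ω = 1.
Substitute p = j*1: T(j1) = -0.332054 + 0.181458j.
|T| = 20*log₁₀(sqrt(Re²+Im²)) = -8.44 dB.
∠T = atan2(Im, Re) = 151.34° (principal value).
Summing the individual angle contributions Σ∠(j1 − zᵢ) − Σ∠(j1 − pₖ) over the 2 zero(s) and 3 pole(s), each followed continuously from ω = 0 (DC phase referenced to (−180°, 180°]), gives -208.66°, i.e. the principal value - 360°. Continuous Bode phase = -208.66°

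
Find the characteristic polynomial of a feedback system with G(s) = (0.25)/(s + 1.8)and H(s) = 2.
Characteristic poly = G_den * H_den + G_num * H_num = (s + 1.8) + (0.5) = s + 2.3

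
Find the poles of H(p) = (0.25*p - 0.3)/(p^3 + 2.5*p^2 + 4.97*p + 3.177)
Set denominator = 0: p^3 + 2.5*p^2 + 4.97*p + 3.177 = (p + 0.9)(p^2 + 1.6*p + 3.53) = 0 → Poles: -0.8 + 1.7j, -0.8 - 1.7j, -0.9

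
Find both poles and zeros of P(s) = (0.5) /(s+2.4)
Set denominator = 0: s + 2.4 = 0 → Poles: -2.4
Numerator is a nonzero constant (0.5) → Zeros: none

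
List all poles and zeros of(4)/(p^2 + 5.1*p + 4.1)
Set denominator = 0: p^2 + 5.1*p + 4.1 = (p + 4.1)(p + 1) = 0 → Poles: -1, -4.1
Numerator is a nonzero constant (4) → Zeros: none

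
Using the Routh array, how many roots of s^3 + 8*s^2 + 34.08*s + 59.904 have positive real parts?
Routh array:
s^3: [1, 34.08]; s^2: [8, 59.904]; s^1: [26.592]; s^0: [59.904]
First column: [1, 8, 26.592, 59.904]. Sign changes = RHP roots = 0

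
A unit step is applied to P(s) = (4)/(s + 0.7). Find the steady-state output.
FVT: lim_{t→∞} y(t) = lim_{s→0} s*Y(s) where Y(s) = P(s)/s.
= lim_{s→0} P(s) = P(0) = num(0)/den(0) = 4/0.7 = 5.714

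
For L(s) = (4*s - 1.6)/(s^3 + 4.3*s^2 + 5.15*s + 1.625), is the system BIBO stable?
Denominator: s^3 + 4.3*s^2 + 5.15*s + 1.625 = (s + 2.5)(s + 1.3)(s + 0.5). Poles: -0.5, -1.3, -2.5. All Re(p)<0: Yes (stable)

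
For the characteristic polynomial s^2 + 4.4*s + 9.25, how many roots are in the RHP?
Poles: -2.2 + 2.1j, -2.2 - 2.1j. RHP poles (Re>0): 0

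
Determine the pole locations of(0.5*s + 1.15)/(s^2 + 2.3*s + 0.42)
Set denominator = 0: s^2 + 2.3*s + 0.42 = (s + 0.2)(s + 2.1) = 0 → Poles: -0.2, -2.1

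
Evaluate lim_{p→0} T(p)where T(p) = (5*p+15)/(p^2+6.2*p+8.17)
DC gain = T(0) = num(0)/den(0) = 15/8.17 = 1.836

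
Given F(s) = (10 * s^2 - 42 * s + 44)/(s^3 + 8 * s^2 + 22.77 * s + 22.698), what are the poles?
Set denominator = 0: s^3 + 8*s^2 + 22.77*s + 22.698 = (s + 2.6)(s^2 + 5.4*s + 8.73) = 0 → Poles: -2.6, -2.7 + 1.2j, -2.7 - 1.2j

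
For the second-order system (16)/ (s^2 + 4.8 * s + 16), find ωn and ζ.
Standard form: ωn²/(s²+2ζωn·s+ωn²).
const=16=ωn² → ωn=4, s coeff=4.8=2ζωn → ζ=0.6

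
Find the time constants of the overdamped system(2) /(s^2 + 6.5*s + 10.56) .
Overdamped: real poles at -3.2, -3.3. τ = -1/pole → τ₁ = 0.3125, τ₂ = 0.303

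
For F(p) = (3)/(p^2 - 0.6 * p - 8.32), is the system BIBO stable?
Denominator: p^2 - 0.6*p - 8.32 = (p - 3.2)(p + 2.6). Poles: -2.6, 3.2. All Re(p)<0: No (unstable)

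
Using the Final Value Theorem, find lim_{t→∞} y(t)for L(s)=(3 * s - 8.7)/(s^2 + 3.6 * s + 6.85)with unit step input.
FVT: lim_{t→∞} y(t) = lim_{s→0} s*Y(s) where Y(s) = L(s)/s.
= lim_{s→0} L(s) = L(0) = num(0)/den(0) = -8.7/6.85 = -1.27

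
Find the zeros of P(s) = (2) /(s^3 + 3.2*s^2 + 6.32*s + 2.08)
Numerator is a nonzero constant (2) → Zeros: none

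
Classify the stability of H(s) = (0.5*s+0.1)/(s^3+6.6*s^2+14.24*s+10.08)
Denominator: s^3 + 6.6*s^2 + 14.24*s + 10.08 = (s + 1.8)(s + 2.8)(s + 2). Poles: -1.8, -2, -2.8. Stable (all poles in LHP)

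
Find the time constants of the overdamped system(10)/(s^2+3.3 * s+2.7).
Overdamped: real poles at -1.8, -1.5. τ = -1/pole → τ₁ = 0.5556, τ₂ = 0.6667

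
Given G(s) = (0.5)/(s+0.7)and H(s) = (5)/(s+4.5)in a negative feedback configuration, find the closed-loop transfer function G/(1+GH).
Closed-loop T = G/(1+GH).
Numerator: G_num * H_den = 0.5*s + 2.25.
Denominator: G_den * H_den + G_num * H_num = (s^2 + 5.2*s + 3.15) + (2.5) = s^2 + 5.2*s + 5.65.
T(s) = (0.5*s + 2.25)/(s^2 + 5.2*s + 5.65)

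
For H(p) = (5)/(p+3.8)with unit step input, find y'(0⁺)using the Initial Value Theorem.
IVT: y'(0⁺) = lim_{p→∞} p²·Y(p) = lim_{p→∞} p·H(p).
deg(num) = 0, deg(den) = 1, relative degree = 1, so p·H(p) → (leading num)/(leading den) = 5/1 = 5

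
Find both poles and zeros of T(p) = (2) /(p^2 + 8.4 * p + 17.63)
Set denominator = 0: p^2 + 8.4*p + 17.63 = (p + 4.3)(p + 4.1) = 0 → Poles: -4.1, -4.3
Numerator is a nonzero constant (2) → Zeros: none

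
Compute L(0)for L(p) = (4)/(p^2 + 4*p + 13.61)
DC gain = L(0) = num(0)/den(0) = 4/13.61 = 0.2939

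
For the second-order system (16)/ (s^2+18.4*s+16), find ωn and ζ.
Standard form: ωn²/(s²+2ζωn·s+ωn²).
const=16=ωn² → ωn=4, s coeff=18.4=2ζωn → ζ=2.3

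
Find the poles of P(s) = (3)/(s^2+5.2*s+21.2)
Set denominator = 0: s^2 + 5.2*s + 21.2 = 0 → Poles: -2.6 + 3.8j, -2.6 - 3.8j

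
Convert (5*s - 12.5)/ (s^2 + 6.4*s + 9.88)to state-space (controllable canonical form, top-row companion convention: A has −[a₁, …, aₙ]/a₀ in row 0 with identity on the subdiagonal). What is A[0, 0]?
Reachable canonical form for den = s^2 + 6.4*s + 9.88: top row of A = -[a₁,a₂,...,aₙ]/a₀, ones on the subdiagonal, zeros elsewhere.
A = [[-6.4, -9.88], [1, 0]].
A[0,0] = -6.4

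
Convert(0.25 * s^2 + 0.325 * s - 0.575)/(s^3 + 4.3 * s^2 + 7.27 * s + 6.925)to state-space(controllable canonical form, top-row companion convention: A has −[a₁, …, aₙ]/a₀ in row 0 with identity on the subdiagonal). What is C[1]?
Reachable canonical form: C = numerator coefficients (right-aligned, zero-padded to length n).
num = 0.25*s^2 + 0.325*s - 0.575, C = [[0.25, 0.325, -0.575]].
C[1] = 0.325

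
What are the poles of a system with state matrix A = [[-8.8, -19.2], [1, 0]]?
Eigenvalues solve det(λI - A) = 0.
Characteristic polynomial: λ^2 + 8.8*λ + 19.2 = 0.
Factor: (λ + 4)(λ + 4.8) = 0.
Roots: -4, -4.8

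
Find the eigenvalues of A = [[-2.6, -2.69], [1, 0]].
Eigenvalues solve det(λI - A) = 0.
Characteristic polynomial: λ^2 + 2.6*λ + 2.69 = 0.
Roots: -1.3 + 1j, -1.3 - 1j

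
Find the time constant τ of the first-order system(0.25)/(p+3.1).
First-order system: τ = -1/pole. Pole = -3.1. τ = -1/(-3.1) = 0.3226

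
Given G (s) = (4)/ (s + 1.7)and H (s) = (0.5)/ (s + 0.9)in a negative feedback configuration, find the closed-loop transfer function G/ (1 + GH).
Closed-loop T = G/(1+GH).
Numerator: G_num * H_den = 4*s + 3.6.
Denominator: G_den * H_den + G_num * H_num = (s^2 + 2.6*s + 1.53) + (2) = s^2 + 2.6*s + 3.53.
T(s) = (4*s + 3.6)/(s^2 + 2.6*s + 3.53)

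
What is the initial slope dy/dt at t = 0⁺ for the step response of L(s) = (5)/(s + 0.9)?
IVT: y'(0⁺) = lim_{s→∞} s²·Y(s) = lim_{s→∞} s·L(s).
deg(num) = 0, deg(den) = 1, relative degree = 1, so s·L(s) → (leading num)/(leading den) = 5/1 = 5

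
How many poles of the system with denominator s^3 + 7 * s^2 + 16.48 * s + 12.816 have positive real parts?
s^3 + 7*s^2 + 16.48*s + 12.816 = (s + 1.8)(s^2 + 5.2*s + 7.12). Poles: -1.8, -2.6 + 0.6j, -2.6 - 0.6j. RHP poles (Re>0): 0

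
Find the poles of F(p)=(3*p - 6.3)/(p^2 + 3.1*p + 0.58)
Set denominator = 0: p^2 + 3.1*p + 0.58 = (p + 0.2)(p + 2.9) = 0 → Poles: -0.2, -2.9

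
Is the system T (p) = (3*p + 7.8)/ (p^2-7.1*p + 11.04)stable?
Denominator: p^2 - 7.1*p + 11.04 = (p - 2.3)(p - 4.8). Poles: 2.3, 4.8. All Re(p)<0: No (unstable)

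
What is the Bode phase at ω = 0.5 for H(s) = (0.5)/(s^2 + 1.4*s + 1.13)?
Substitute s = j*0.5: H(j0.5) = 0.347991 - 0.276811j.
∠H(j0.5) = atan2(Im, Re) = atan2(-0.276811, 0.347991) = -38.50°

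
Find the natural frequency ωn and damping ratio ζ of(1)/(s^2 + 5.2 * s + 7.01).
Underdamped: complex pole -2.6 + 0.5j. ωn = |pole| = 2.648, ζ = -Re(pole)/ωn = 0.982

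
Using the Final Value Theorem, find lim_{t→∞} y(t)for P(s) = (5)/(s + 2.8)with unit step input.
FVT: lim_{t→∞} y(t) = lim_{s→0} s*Y(s) where Y(s) = P(s)/s.
= lim_{s→0} P(s) = P(0) = num(0)/den(0) = 5/2.8 = 1.786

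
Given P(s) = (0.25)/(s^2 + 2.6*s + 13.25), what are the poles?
Set denominator = 0: s^2 + 2.6*s + 13.25 = 0 → Poles: -1.3 + 3.4j, -1.3 - 3.4j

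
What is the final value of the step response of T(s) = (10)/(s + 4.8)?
FVT: lim_{t→∞} y(t) = lim_{s→0} s*Y(s) where Y(s) = T(s)/s.
= lim_{s→0} T(s) = T(0) = num(0)/den(0) = 10/4.8 = 2.083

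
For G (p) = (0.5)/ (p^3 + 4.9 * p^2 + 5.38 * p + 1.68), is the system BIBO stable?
Denominator: p^3 + 4.9*p^2 + 5.38*p + 1.68 = (p + 0.6)(p + 3.5)(p + 0.8). Poles: -0.6, -0.8, -3.5. All Re(p)<0: Yes (stable)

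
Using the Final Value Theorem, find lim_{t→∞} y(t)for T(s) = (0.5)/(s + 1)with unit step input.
FVT: lim_{t→∞} y(t) = lim_{s→0} s*Y(s) where Y(s) = T(s)/s.
= lim_{s→0} T(s) = T(0) = num(0)/den(0) = 0.5/1 = 0.5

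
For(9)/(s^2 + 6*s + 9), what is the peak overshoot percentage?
Standard form: ωn²/(s²+2ζωn·s+ωn²) → ωn = 3, ζ = 1.
ζ ≥ 1, so the response is non-oscillatory: peak overshoot = 0%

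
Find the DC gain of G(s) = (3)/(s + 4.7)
DC gain = G(0) = num(0)/den(0) = 3/4.7 = 0.6383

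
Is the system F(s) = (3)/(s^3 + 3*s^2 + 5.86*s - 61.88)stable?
Denominator: s^3 + 3*s^2 + 5.86*s - 61.88 = (s - 2.8)(s^2 + 5.8*s + 22.1). Poles: -2.9 + 3.7j, -2.9 - 3.7j, 2.8. All Re(p)<0: No (unstable)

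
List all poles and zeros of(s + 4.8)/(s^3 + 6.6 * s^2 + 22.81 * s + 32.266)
Set denominator = 0: s^3 + 6.6*s^2 + 22.81*s + 32.266 = (s + 2.6)(s^2 + 4*s + 12.41) = 0 → Poles: -2 + 2.9j, -2 - 2.9j, -2.6
Set numerator = 0: s + 4.8 = 0 → Zeros: -4.8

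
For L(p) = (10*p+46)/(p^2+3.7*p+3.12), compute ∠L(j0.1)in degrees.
Substitute p = j*0.1: L(j0.1) = 14.6223 - 1.41809j.
∠L(j0.1) = atan2(Im, Re) = atan2(-1.41809, 14.6223) = -5.54°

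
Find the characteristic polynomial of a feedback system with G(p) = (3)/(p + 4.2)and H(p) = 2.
Characteristic poly = G_den * H_den + G_num * H_num = (p + 4.2) + (6) = p + 10.2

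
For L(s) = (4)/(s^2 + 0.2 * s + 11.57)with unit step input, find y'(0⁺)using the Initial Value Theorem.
IVT: y'(0⁺) = lim_{s→∞} s²·Y(s) = lim_{s→∞} s·L(s).
deg(num) = 0, deg(den) = 2, relative degree = 2 ≥ 2, so s·L(s) → 0. Initial slope = 0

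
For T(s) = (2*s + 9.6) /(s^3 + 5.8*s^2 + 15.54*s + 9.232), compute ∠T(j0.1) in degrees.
Substitute s = j*0.1: T(j0.1) = 1.02087 - 0.151015j.
∠T(j0.1) = atan2(Im, Re) = atan2(-0.151015, 1.02087) = -8.41°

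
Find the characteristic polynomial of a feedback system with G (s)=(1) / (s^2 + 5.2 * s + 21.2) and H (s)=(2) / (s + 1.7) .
Characteristic poly = G_den * H_den + G_num * H_num = (s^3 + 6.9*s^2 + 30.04*s + 36.04) + (2) = s^3 + 6.9*s^2 + 30.04*s + 38.04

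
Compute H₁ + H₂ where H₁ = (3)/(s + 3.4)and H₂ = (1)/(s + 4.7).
Parallel: H = H₁ + H₂ = (n₁·d₂ + n₂·d₁)/(d₁·d₂).
n₁·d₂ = 3*s + 14.1. n₂·d₁ = s + 3.4. Sum = 4*s + 17.5. d₁·d₂ = s^2 + 8.1*s + 15.98.
H(s) = (4*s + 17.5)/(s^2 + 8.1*s + 15.98)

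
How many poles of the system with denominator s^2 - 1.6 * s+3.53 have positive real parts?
Poles: 0.8 + 1.7j, 0.8 - 1.7j. RHP poles (Re>0): 2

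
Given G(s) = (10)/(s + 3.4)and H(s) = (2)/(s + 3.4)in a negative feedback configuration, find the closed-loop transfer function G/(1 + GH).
Closed-loop T = G/(1+GH).
Numerator: G_num * H_den = 10*s + 34.
Denominator: G_den * H_den + G_num * H_num = (s^2 + 6.8*s + 11.56) + (20) = s^2 + 6.8*s + 31.56.
T(s) = (10*s + 34)/(s^2 + 6.8*s + 31.56)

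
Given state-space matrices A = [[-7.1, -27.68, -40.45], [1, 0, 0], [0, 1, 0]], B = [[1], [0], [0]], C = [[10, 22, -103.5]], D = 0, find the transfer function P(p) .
P(p) = C(pI - A)⁻¹B + D.
Characteristic polynomial det(pI - A) = p^3 + 7.1*p^2 + 27.68*p + 40.45.
Numerator from C·adj(pI-A)·B + D·det(pI-A) = 10*p^2 + 22*p - 103.5.
P(p) = (10*p^2 + 22*p - 103.5)/(p^3 + 7.1*p^2 + 27.68*p + 40.45)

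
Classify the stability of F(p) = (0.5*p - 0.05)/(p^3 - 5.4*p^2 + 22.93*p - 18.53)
Denominator: p^3 - 5.4*p^2 + 22.93*p - 18.53 = (p - 1)(p^2 - 4.4*p + 18.53). Poles: 1, 2.2 + 3.7j, 2.2 - 3.7j. Unstable (3 pole(s) in RHP)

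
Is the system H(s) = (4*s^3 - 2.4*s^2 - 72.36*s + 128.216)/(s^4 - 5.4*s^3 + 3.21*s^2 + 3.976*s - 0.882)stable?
Denominator: s^4 - 5.4*s^3 + 3.21*s^2 + 3.976*s - 0.882 = (s - 4.5)(s - 1.4)(s - 0.2)(s + 0.7). Poles: -0.7, 0.2, 1.4, 4.5. All Re(p)<0: No (unstable)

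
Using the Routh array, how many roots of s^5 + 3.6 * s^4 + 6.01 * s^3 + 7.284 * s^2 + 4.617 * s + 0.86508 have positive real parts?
Routh array:
s^5: [1, 6.01, 4.617]; s^4: [3.6, 7.284, 0.86508]; s^3: [3.98667, 4.3767]; s^2: [3.3318, 0.86508]; s^1: [3.34159]; s^0: [0.86508]
First column: [1, 3.6, 3.98667, 3.3318, 3.34159, 0.86508]. Sign changes = RHP roots = 0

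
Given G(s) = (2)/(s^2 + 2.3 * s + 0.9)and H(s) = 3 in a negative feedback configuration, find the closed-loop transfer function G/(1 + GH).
Closed-loop T = G/(1+GH).
Numerator: G_num * H_den = 2.
Denominator: G_den * H_den + G_num * H_num = (s^2 + 2.3*s + 0.9) + (6) = s^2 + 2.3*s + 6.9.
T(s) = (2)/(s^2 + 2.3*s + 6.9)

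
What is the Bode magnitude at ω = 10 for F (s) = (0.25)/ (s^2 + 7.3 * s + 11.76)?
Substitute s = j*10: F(j10) = -0.00168201 - 0.0013915j.
|F(j10)| = sqrt(Re² + Im²) = 0.002183.
20*log₁₀(0.002183) = -53.22 dB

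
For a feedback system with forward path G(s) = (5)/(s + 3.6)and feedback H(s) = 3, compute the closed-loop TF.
Closed-loop T = G/(1+GH).
Numerator: G_num * H_den = 5.
Denominator: G_den * H_den + G_num * H_num = (s + 3.6) + (15) = s + 18.6.
T(s) = (5)/(s + 18.6)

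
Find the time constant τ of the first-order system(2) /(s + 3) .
First-order system: τ = -1/pole. Pole = -3. τ = -1/(-3) = 0.3333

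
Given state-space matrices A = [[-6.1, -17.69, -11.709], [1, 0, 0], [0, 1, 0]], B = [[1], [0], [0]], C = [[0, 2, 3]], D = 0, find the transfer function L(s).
L(s) = C(sI - A)⁻¹B + D.
Characteristic polynomial det(sI - A) = s^3 + 6.1*s^2 + 17.69*s + 11.709.
Numerator from C·adj(sI-A)·B + D·det(sI-A) = 2*s + 3.
L(s) = (2*s + 3)/(s^3 + 6.1*s^2 + 17.69*s + 11.709)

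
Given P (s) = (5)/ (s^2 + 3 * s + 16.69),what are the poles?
Set denominator = 0: s^2 + 3*s + 16.69 = 0 → Poles: -1.5 + 3.8j, -1.5 - 3.8j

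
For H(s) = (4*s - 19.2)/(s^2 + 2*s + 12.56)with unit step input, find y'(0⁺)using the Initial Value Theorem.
IVT: y'(0⁺) = lim_{s→∞} s²·Y(s) = lim_{s→∞} s·H(s).
deg(num) = 1, deg(den) = 2, relative degree = 1, so s·H(s) → (leading num)/(leading den) = 4/1 = 4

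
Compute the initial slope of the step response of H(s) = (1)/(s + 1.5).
IVT: y'(0⁺) = lim_{s→∞} s²·Y(s) = lim_{s→∞} s·H(s).
deg(num) = 0, deg(den) = 1, relative degree = 1, so s·H(s) → (leading num)/(leading den) = 1/1 = 1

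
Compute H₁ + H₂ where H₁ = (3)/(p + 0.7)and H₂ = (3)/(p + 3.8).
Parallel: H = H₁ + H₂ = (n₁·d₂ + n₂·d₁)/(d₁·d₂).
n₁·d₂ = 3*p + 11.4. n₂·d₁ = 3*p + 2.1. Sum = 6*p + 13.5. d₁·d₂ = p^2 + 4.5*p + 2.66.
H(p) = (6*p + 13.5)/(p^2 + 4.5*p + 2.66)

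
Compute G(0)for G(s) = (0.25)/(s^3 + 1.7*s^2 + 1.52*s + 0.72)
DC gain = G(0) = num(0)/den(0) = 0.25/0.72 = 0.3472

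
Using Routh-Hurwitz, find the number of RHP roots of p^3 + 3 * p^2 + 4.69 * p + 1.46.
Routh array:
p^3: [1, 4.69]; p^2: [3, 1.46]; p^1: [4.20333]; p^0: [1.46]
First column: [1, 3, 4.20333, 1.46]. Sign changes = RHP roots = 0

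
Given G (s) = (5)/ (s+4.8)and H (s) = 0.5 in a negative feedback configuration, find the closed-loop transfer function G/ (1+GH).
Closed-loop T = G/(1+GH).
Numerator: G_num * H_den = 5.
Denominator: G_den * H_den + G_num * H_num = (s + 4.8) + (2.5) = s + 7.3.
T(s) = (5)/(s + 7.3)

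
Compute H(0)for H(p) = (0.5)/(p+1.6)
DC gain = H(0) = num(0)/den(0) = 0.5/1.6 = 0.3125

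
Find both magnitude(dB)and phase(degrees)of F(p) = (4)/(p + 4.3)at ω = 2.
Substitute p = j*2: F(j2) = 0.764784 - 0.355714j.
|F| = 20*log₁₀(sqrt(Re²+Im²)) = -1.48 dB.
∠F = atan2(Im, Re) = -24.94°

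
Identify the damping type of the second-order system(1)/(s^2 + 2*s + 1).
Standard form: ωn²/(s²+2ζωn·s+ωn²) gives ωn=1, ζ=1.
Critically damped (ζ = 1)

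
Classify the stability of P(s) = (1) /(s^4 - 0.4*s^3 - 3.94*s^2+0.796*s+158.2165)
Denominator: s^4 - 0.4*s^3 - 3.94*s^2 + 0.796*s + 158.2165 = (s^2 - 5.6*s + 13.13)(s^2 + 5.2*s + 12.05). Poles: -2.6 + 2.3j, -2.6 - 2.3j, 2.8 + 2.3j, 2.8 - 2.3j. Unstable (2 pole(s) in RHP)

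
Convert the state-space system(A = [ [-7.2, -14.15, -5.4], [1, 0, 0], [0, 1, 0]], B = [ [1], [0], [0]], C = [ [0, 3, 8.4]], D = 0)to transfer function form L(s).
L(s) = C(sI - A)⁻¹B + D.
Characteristic polynomial det(sI - A) = s^3 + 7.2*s^2 + 14.15*s + 5.4.
Numerator from C·adj(sI-A)·B + D·det(sI-A) = 3*s + 8.4.
L(s) = (3*s + 8.4)/(s^3 + 7.2*s^2 + 14.15*s + 5.4)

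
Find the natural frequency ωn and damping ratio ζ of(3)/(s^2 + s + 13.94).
Underdamped: complex pole -0.5 + 3.7j. ωn = |pole| = 3.734, ζ = -Re(pole)/ωn = 0.1339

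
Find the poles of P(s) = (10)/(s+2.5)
Set denominator = 0: s + 2.5 = 0 → Poles: -2.5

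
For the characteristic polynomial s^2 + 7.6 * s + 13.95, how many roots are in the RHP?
s^2 + 7.6*s + 13.95 = (s + 3.1)(s + 4.5). Poles: -3.1, -4.5. RHP poles (Re>0): 0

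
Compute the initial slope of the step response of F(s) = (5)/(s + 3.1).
IVT: y'(0⁺) = lim_{s→∞} s²·Y(s) = lim_{s→∞} s·F(s).
deg(num) = 0, deg(den) = 1, relative degree = 1, so s·F(s) → (leading num)/(leading den) = 5/1 = 5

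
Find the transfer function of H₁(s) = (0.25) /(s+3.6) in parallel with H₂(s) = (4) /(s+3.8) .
Parallel: H = H₁ + H₂ = (n₁·d₂ + n₂·d₁)/(d₁·d₂).
n₁·d₂ = 0.25*s + 0.95. n₂·d₁ = 4*s + 14.4. Sum = 4.25*s + 15.35. d₁·d₂ = s^2 + 7.4*s + 13.68.
H(s) = (4.25*s + 15.35)/(s^2 + 7.4*s + 13.68)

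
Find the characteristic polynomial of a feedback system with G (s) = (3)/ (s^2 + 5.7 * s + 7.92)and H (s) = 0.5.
Characteristic poly = G_den * H_den + G_num * H_num = (s^2 + 5.7*s + 7.92) + (1.5) = s^2 + 5.7*s + 9.42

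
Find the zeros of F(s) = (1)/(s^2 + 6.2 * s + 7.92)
Numerator is a nonzero constant (1) → Zeros: none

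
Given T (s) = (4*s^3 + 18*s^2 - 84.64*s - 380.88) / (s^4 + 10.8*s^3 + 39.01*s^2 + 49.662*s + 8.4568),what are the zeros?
Set numerator = 0: 4*s^3 + 18*s^2 - 84.64*s - 380.88 = 4*(s - 4.6)(s + 4.6)(s + 4.5) = 0 → Zeros: -4.5, -4.6, 4.6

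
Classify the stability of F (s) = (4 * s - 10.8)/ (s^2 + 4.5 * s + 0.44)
Denominator: s^2 + 4.5*s + 0.44 = (s + 4.4)(s + 0.1). Poles: -0.1, -4.4. Stable (all poles in LHP)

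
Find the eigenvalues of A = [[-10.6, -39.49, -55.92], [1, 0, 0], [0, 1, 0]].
Eigenvalues solve det(λI - A) = 0.
Characteristic polynomial: λ^3 + 10.6*λ^2 + 39.49*λ + 55.92 = 0.
Factor: (λ + 4.8)(λ^2 + 5.8*λ + 11.65) = 0.
Roots: -2.9 + 1.8j, -2.9 - 1.8j, -4.8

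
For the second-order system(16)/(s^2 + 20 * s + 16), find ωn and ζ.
Standard form: ωn²/(s²+2ζωn·s+ωn²).
const=16=ωn² → ωn=4, s coeff=20=2ζωn → ζ=2.5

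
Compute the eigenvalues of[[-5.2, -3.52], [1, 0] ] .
Eigenvalues solve det(λI - A) = 0.
Characteristic polynomial: λ^2 + 5.2*λ + 3.52 = 0.
Factor: (λ + 0.8)(λ + 4.4) = 0.
Roots: -0.8, -4.4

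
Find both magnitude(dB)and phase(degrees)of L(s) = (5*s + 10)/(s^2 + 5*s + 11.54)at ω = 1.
Substitute s = j*1: L(j1) = 0.958178 + 0.0198396j.
|L| = 20*log₁₀(sqrt(Re²+Im²)) = -0.37 dB.
∠L = atan2(Im, Re) = 1.19°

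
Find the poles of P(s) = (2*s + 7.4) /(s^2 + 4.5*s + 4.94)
Set denominator = 0: s^2 + 4.5*s + 4.94 = (s + 1.9)(s + 2.6) = 0 → Poles: -1.9, -2.6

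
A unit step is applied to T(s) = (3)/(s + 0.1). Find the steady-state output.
FVT: lim_{t→∞} y(t) = lim_{s→0} s*Y(s) where Y(s) = T(s)/s.
= lim_{s→0} T(s) = T(0) = num(0)/den(0) = 3/0.1 = 30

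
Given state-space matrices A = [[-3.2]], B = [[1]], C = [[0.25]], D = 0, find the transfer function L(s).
L(s) = C(sI - A)⁻¹B + D.
Characteristic polynomial det(sI - A) = s + 3.2.
Numerator from C·adj(sI-A)·B + D·det(sI-A) = 0.25.
L(s) = (0.25)/(s + 3.2)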